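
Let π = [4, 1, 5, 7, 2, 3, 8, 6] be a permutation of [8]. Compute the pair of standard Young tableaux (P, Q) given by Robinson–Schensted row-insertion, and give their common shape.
P = [1, 2, 3, 6] / [4, 5, 7, 8];  Q = [1, 3, 4, 7] / [2, 5, 6, 8];  common shape = (4, 4)

Row-insert the values π_1, π_2, … into P one at a time, bumping the leftmost entry strictly greater than the inserted value down to the next row. The recording tableau Q records, in position (i, j), the step at which that cell was added to P.
  Insert 4 (step 1): P = [4];  Q = [1]
  Insert 1 (step 2): P = [1] / [4];  Q = [1] / [2]
  Insert 5 (step 3): P = [1, 5] / [4];  Q = [1, 3] / [2]
  Insert 7 (step 4): P = [1, 5, 7] / [4];  Q = [1, 3, 4] / [2]
  Insert 2 (step 5): P = [1, 2, 7] / [4, 5];  Q = [1, 3, 4] / [2, 5]
  Insert 3 (step 6): P = [1, 2, 3] / [4, 5, 7];  Q = [1, 3, 4] / [2, 5, 6]
  Insert 8 (step 7): P = [1, 2, 3, 8] / [4, 5, 7];  Q = [1, 3, 4, 7] / [2, 5, 6]
  Insert 6 (step 8): P = [1, 2, 3, 6] / [4, 5, 7, 8];  Q = [1, 3, 4, 7] / [2, 5, 6, 8]
Final shape: (4, 4).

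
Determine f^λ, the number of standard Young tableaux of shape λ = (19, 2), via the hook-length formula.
# SYT of shape (19, 2) = 189

Hook-length formula: f^λ = n! / Π hook(c), product over all cells c of the Young diagram. For λ = (19, 2), n = 21 boxes. Hook lengths by row (left-to-right, top-to-bottom): [20, 19, 17, 16, 15, 14, 13, 12, 11, 10, 9, 8, 7, 6, 5, 4, 3, 2, 1]; [2, 1]. Product of hooks = 270322445352960000. So f^λ = 21! / 270322445352960000 = 51090942171709440000 / 270322445352960000 = 189.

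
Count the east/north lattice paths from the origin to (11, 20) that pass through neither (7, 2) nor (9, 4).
Number of paths = 84332628

Inclusion–exclusion. Total paths: C(31, 11) = 84672315. Through P₁: C(9, 7)·C(22, 4) = 263340. Through P₂: C(13, 9)·C(18, 2) = 109395. Since P₁ is strictly southwest of P₂, a monotone path through both must visit P₁ then P₂; paths through both = C(9, 7)·C(4, 2)·C(18, 2) = 33048. Avoid both = 84672315 − 263340 − 109395 + 33048 = 84332628.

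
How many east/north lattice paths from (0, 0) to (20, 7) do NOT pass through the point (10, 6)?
Number of paths = 799942

Total paths from (0, 0) to (20, 7): C(27, 20) = 888030. Paths through (10, 6): (paths (0, 0) → (10, 6)) × (paths (10, 6) → (20, 7)) = C(16, 10) · C(11, 10) = 8008 · 11 = 88088. Avoidance count = 888030 − 88088 = 799942.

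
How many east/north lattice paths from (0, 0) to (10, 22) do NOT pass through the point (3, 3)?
Number of paths = 51356240

Total paths from (0, 0) to (10, 22): C(32, 10) = 64512240. Paths through (3, 3): (paths (0, 0) → (3, 3)) × (paths (3, 3) → (10, 22)) = C(6, 3) · C(26, 7) = 20 · 657800 = 13156000. Avoidance count = 64512240 − 13156000 = 51356240.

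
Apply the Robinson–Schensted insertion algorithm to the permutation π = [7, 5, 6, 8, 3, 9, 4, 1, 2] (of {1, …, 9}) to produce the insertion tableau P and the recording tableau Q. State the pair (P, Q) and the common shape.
P = [1, 2, 8, 9] / [3, 4] / [5, 6] / [7];  Q = [1, 3, 4, 6] / [2, 7] / [5, 9] / [8];  common shape = (4, 2, 2, 1)

Row-insert the values π_1, π_2, … into P one at a time, bumping the leftmost entry strictly greater than the inserted value down to the next row. The recording tableau Q records, in position (i, j), the step at which that cell was added to P.
  Insert 7 (step 1): P = [7];  Q = [1]
  Insert 5 (step 2): P = [5] / [7];  Q = [1] / [2]
  Insert 6 (step 3): P = [5, 6] / [7];  Q = [1, 3] / [2]
  Insert 8 (step 4): P = [5, 6, 8] / [7];  Q = [1, 3, 4] / [2]
  Insert 3 (step 5): P = [3, 6, 8] / [5] / [7];  Q = [1, 3, 4] / [2] / [5]
  Insert 9 (step 6): P = [3, 6, 8, 9] / [5] / [7];  Q = [1, 3, 4, 6] / [2] / [5]
  Insert 4 (step 7): P = [3, 4, 8, 9] / [5, 6] / [7];  Q = [1, 3, 4, 6] / [2, 7] / [5]
  Insert 1 (step 8): P = [1, 4, 8, 9] / [3, 6] / [5] / [7];  Q = [1, 3, 4, 6] / [2, 7] / [5] / [8]
  Insert 2 (step 9): P = [1, 2, 8, 9] / [3, 4] / [5, 6] / [7];  Q = [1, 3, 4, 6] / [2, 7] / [5, 9] / [8]
Final shape: (4, 2, 2, 1).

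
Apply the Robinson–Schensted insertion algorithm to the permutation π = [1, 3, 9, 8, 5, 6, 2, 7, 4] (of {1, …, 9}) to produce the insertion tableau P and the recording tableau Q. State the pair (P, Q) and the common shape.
P = [1, 2, 4, 6, 7] / [3, 5] / [8] / [9];  Q = [1, 2, 3, 6, 8] / [4, 9] / [5] / [7];  common shape = (5, 2, 1, 1)

Row-insert the values π_1, π_2, … into P one at a time, bumping the leftmost entry strictly greater than the inserted value down to the next row. The recording tableau Q records, in position (i, j), the step at which that cell was added to P.
  Insert 1 (step 1): P = [1];  Q = [1]
  Insert 3 (step 2): P = [1, 3];  Q = [1, 2]
  Insert 9 (step 3): P = [1, 3, 9];  Q = [1, 2, 3]
  Insert 8 (step 4): P = [1, 3, 8] / [9];  Q = [1, 2, 3] / [4]
  Insert 5 (step 5): P = [1, 3, 5] / [8] / [9];  Q = [1, 2, 3] / [4] / [5]
  Insert 6 (step 6): P = [1, 3, 5, 6] / [8] / [9];  Q = [1, 2, 3, 6] / [4] / [5]
  Insert 2 (step 7): P = [1, 2, 5, 6] / [3] / [8] / [9];  Q = [1, 2, 3, 6] / [4] / [5] / [7]
  Insert 7 (step 8): P = [1, 2, 5, 6, 7] / [3] / [8] / [9];  Q = [1, 2, 3, 6, 8] / [4] / [5] / [7]
  Insert 4 (step 9): P = [1, 2, 4, 6, 7] / [3, 5] / [8] / [9];  Q = [1, 2, 3, 6, 8] / [4, 9] / [5] / [7]
Final shape: (5, 2, 1, 1).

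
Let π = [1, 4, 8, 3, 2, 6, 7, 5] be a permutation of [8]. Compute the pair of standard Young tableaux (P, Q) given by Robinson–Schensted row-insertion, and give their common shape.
P = [1, 2, 5, 7] / [3, 6] / [4, 8];  Q = [1, 2, 3, 7] / [4, 6] / [5, 8];  common shape = (4, 2, 2)

Row-insert the values π_1, π_2, … into P one at a time, bumping the leftmost entry strictly greater than the inserted value down to the next row. The recording tableau Q records, in position (i, j), the step at which that cell was added to P.
  Insert 1 (step 1): P = [1];  Q = [1]
  Insert 4 (step 2): P = [1, 4];  Q = [1, 2]
  Insert 8 (step 3): P = [1, 4, 8];  Q = [1, 2, 3]
  Insert 3 (step 4): P = [1, 3, 8] / [4];  Q = [1, 2, 3] / [4]
  Insert 2 (step 5): P = [1, 2, 8] / [3] / [4];  Q = [1, 2, 3] / [4] / [5]
  Insert 6 (step 6): P = [1, 2, 6] / [3, 8] / [4];  Q = [1, 2, 3] / [4, 6] / [5]
  Insert 7 (step 7): P = [1, 2, 6, 7] / [3, 8] / [4];  Q = [1, 2, 3, 7] / [4, 6] / [5]
  Insert 5 (step 8): P = [1, 2, 5, 7] / [3, 6] / [4, 8];  Q = [1, 2, 3, 7] / [4, 6] / [5, 8]
Final shape: (4, 2, 2).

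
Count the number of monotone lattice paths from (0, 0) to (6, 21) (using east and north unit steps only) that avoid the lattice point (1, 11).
Number of paths = 259974

Total paths from (0, 0) to (6, 21): C(27, 6) = 296010. Paths through (1, 11): (paths (0, 0) → (1, 11)) × (paths (1, 11) → (6, 21)) = C(12, 1) · C(15, 5) = 12 · 3003 = 36036. Avoidance count = 296010 − 36036 = 259974.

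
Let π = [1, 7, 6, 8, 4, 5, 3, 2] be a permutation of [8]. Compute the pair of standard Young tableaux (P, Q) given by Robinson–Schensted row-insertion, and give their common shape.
P = [1, 2, 5] / [3, 8] / [4] / [6] / [7];  Q = [1, 2, 4] / [3, 6] / [5] / [7] / [8];  common shape = (3, 2, 1, 1, 1)

Row-insert the values π_1, π_2, … into P one at a time, bumping the leftmost entry strictly greater than the inserted value down to the next row. The recording tableau Q records, in position (i, j), the step at which that cell was added to P.
  Insert 1 (step 1): P = [1];  Q = [1]
  Insert 7 (step 2): P = [1, 7];  Q = [1, 2]
  Insert 6 (step 3): P = [1, 6] / [7];  Q = [1, 2] / [3]
  Insert 8 (step 4): P = [1, 6, 8] / [7];  Q = [1, 2, 4] / [3]
  Insert 4 (step 5): P = [1, 4, 8] / [6] / [7];  Q = [1, 2, 4] / [3] / [5]
  Insert 5 (step 6): P = [1, 4, 5] / [6, 8] / [7];  Q = [1, 2, 4] / [3, 6] / [5]
  Insert 3 (step 7): P = [1, 3, 5] / [4, 8] / [6] / [7];  Q = [1, 2, 4] / [3, 6] / [5] / [7]
  Insert 2 (step 8): P = [1, 2, 5] / [3, 8] / [4] / [6] / [7];  Q = [1, 2, 4] / [3, 6] / [5] / [7] / [8]
Final shape: (3, 2, 1, 1, 1).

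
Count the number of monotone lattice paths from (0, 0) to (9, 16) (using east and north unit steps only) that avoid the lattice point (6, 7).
Number of paths = 1665455

Total paths from (0, 0) to (9, 16): C(25, 9) = 2042975. Paths through (6, 7): (paths (0, 0) → (6, 7)) × (paths (6, 7) → (9, 16)) = C(13, 6) · C(12, 3) = 1716 · 220 = 377520. Avoidance count = 2042975 − 377520 = 1665455.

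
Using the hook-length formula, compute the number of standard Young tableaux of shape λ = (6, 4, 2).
# SYT of shape (6, 4, 2) = 2673

Hook-length formula: f^λ = n! / Π hook(c), product over all cells c of the Young diagram. For λ = (6, 4, 2), n = 12 boxes. Hook lengths by row (left-to-right, top-to-bottom): [8, 7, 5, 4, 2, 1]; [5, 4, 2, 1]; [2, 1]. Product of hooks = 179200. So f^λ = 12! / 179200 = 479001600 / 179200 = 2673.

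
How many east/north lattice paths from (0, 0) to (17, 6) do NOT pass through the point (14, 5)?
Number of paths = 54435

Total paths from (0, 0) to (17, 6): C(23, 17) = 100947. Paths through (14, 5): (paths (0, 0) → (14, 5)) × (paths (14, 5) → (17, 6)) = C(19, 14) · C(4, 3) = 11628 · 4 = 46512. Avoidance count = 100947 − 46512 = 54435.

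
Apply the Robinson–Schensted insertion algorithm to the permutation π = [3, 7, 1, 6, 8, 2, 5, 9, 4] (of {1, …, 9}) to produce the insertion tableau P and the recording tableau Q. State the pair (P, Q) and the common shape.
P = [1, 2, 4, 9] / [3, 5, 8] / [6] / [7];  Q = [1, 2, 5, 8] / [3, 4, 7] / [6] / [9];  common shape = (4, 3, 1, 1)

Row-insert the values π_1, π_2, … into P one at a time, bumping the leftmost entry strictly greater than the inserted value down to the next row. The recording tableau Q records, in position (i, j), the step at which that cell was added to P.
  Insert 3 (step 1): P = [3];  Q = [1]
  Insert 7 (step 2): P = [3, 7];  Q = [1, 2]
  Insert 1 (step 3): P = [1, 7] / [3];  Q = [1, 2] / [3]
  Insert 6 (step 4): P = [1, 6] / [3, 7];  Q = [1, 2] / [3, 4]
  Insert 8 (step 5): P = [1, 6, 8] / [3, 7];  Q = [1, 2, 5] / [3, 4]
  Insert 2 (step 6): P = [1, 2, 8] / [3, 6] / [7];  Q = [1, 2, 5] / [3, 4] / [6]
  Insert 5 (step 7): P = [1, 2, 5] / [3, 6, 8] / [7];  Q = [1, 2, 5] / [3, 4, 7] / [6]
  Insert 9 (step 8): P = [1, 2, 5, 9] / [3, 6, 8] / [7];  Q = [1, 2, 5, 8] / [3, 4, 7] / [6]
  Insert 4 (step 9): P = [1, 2, 4, 9] / [3, 5, 8] / [6] / [7];  Q = [1, 2, 5, 8] / [3, 4, 7] / [6] / [9]
Final shape: (4, 3, 1, 1).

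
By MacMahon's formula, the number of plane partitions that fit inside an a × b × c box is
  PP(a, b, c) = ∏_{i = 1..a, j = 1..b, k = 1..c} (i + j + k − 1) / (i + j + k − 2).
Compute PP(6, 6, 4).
PP(6, 6, 4) = 1447482465

Evaluate the triple product over i = 1..6, j = 1..6, k = 1..4. The factors are (2/1) · (3/2) · (4/3) · (5/4) · (3/2) · (4/3) · (5/4) · (6/5) · … (144 factors total). The numerators and denominators telescope so the product is an integer; carrying out the multiplication exactly gives PP(6, 6, 4) = 1447482465.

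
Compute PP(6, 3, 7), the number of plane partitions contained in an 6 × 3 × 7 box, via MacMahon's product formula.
PP(6, 3, 7) = 131589315

Evaluate the triple product over i = 1..6, j = 1..3, k = 1..7. The factors are (2/1) · (3/2) · (4/3) · (5/4) · (6/5) · (7/6) · (8/7) · (3/2) · … (126 factors total). The numerators and denominators telescope so the product is an integer; carrying out the multiplication exactly gives PP(6, 3, 7) = 131589315.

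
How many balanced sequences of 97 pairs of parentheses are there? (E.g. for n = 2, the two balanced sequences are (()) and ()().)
C_97 = 14657929356129575437016877846657032761712954950899755100

These balanced parentheses are counted by the Catalan number C_n = (1/(n + 1)) · C(2n, n). For n = 97: C_97 = (1/98) · C(194, 97) = 1436477076900698392827654028972389210647869585188175999800/98 = 14657929356129575437016877846657032761712954950899755100.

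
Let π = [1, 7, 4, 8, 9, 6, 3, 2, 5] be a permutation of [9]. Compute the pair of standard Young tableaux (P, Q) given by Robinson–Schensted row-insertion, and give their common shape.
P = [1, 2, 5, 9] / [3, 6] / [4, 8] / [7];  Q = [1, 2, 4, 5] / [3, 6] / [7, 9] / [8];  common shape = (4, 2, 2, 1)

Row-insert the values π_1, π_2, … into P one at a time, bumping the leftmost entry strictly greater than the inserted value down to the next row. The recording tableau Q records, in position (i, j), the step at which that cell was added to P.
  Insert 1 (step 1): P = [1];  Q = [1]
  Insert 7 (step 2): P = [1, 7];  Q = [1, 2]
  Insert 4 (step 3): P = [1, 4] / [7];  Q = [1, 2] / [3]
  Insert 8 (step 4): P = [1, 4, 8] / [7];  Q = [1, 2, 4] / [3]
  Insert 9 (step 5): P = [1, 4, 8, 9] / [7];  Q = [1, 2, 4, 5] / [3]
  Insert 6 (step 6): P = [1, 4, 6, 9] / [7, 8];  Q = [1, 2, 4, 5] / [3, 6]
  Insert 3 (step 7): P = [1, 3, 6, 9] / [4, 8] / [7];  Q = [1, 2, 4, 5] / [3, 6] / [7]
  Insert 2 (step 8): P = [1, 2, 6, 9] / [3, 8] / [4] / [7];  Q = [1, 2, 4, 5] / [3, 6] / [7] / [8]
  Insert 5 (step 9): P = [1, 2, 5, 9] / [3, 6] / [4, 8] / [7];  Q = [1, 2, 4, 5] / [3, 6] / [7, 9] / [8]
Final shape: (4, 2, 2, 1).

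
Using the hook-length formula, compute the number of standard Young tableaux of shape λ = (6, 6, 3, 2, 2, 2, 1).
# SYT of shape (6, 6, 3, 2, 2, 2, 1) = 1738184448

Hook-length formula: f^λ = n! / Π hook(c), product over all cells c of the Young diagram. For λ = (6, 6, 3, 2, 2, 2, 1), n = 22 boxes. Hook lengths by row (left-to-right, top-to-bottom): [12, 10, 6, 4, 3, 2]; [11, 9, 5, 3, 2, 1]; [7, 5, 1]; [5, 3]; [4, 2]; [3, 1]; [1]. Product of hooks = 646652160000. So f^λ = 22! / 646652160000 = 1124000727777607680000 / 646652160000 = 1738184448.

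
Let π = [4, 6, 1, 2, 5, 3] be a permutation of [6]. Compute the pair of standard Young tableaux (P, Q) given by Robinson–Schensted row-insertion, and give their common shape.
P = [1, 2, 3] / [4, 5] / [6];  Q = [1, 2, 5] / [3, 4] / [6];  common shape = (3, 2, 1)

Row-insert the values π_1, π_2, … into P one at a time, bumping the leftmost entry strictly greater than the inserted value down to the next row. The recording tableau Q records, in position (i, j), the step at which that cell was added to P.
  Insert 4 (step 1): P = [4];  Q = [1]
  Insert 6 (step 2): P = [4, 6];  Q = [1, 2]
  Insert 1 (step 3): P = [1, 6] / [4];  Q = [1, 2] / [3]
  Insert 2 (step 4): P = [1, 2] / [4, 6];  Q = [1, 2] / [3, 4]
  Insert 5 (step 5): P = [1, 2, 5] / [4, 6];  Q = [1, 2, 5] / [3, 4]
  Insert 3 (step 6): P = [1, 2, 3] / [4, 5] / [6];  Q = [1, 2, 5] / [3, 4] / [6]
Final shape: (3, 2, 1).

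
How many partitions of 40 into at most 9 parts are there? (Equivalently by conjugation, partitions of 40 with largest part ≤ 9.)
p(40, parts ≤ 9) = 13338

Use the recurrence p(n, m) = p(n, m−1) + p(n−m, m): either the largest part is < m (count p(n, m−1)) or the largest part is exactly m (remove one copy of m, count p(n−m, m)). With p(0, ·) = 1 this gives p(40, parts ≤ 9) = 13338. (By conjugating Young diagrams, this also counts partitions of 40 into at most 9 parts.)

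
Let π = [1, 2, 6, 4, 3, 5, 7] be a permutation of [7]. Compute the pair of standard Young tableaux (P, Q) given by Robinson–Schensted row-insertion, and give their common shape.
P = [1, 2, 3, 5, 7] / [4] / [6];  Q = [1, 2, 3, 6, 7] / [4] / [5];  common shape = (5, 1, 1)

Row-insert the values π_1, π_2, … into P one at a time, bumping the leftmost entry strictly greater than the inserted value down to the next row. The recording tableau Q records, in position (i, j), the step at which that cell was added to P.
  Insert 1 (step 1): P = [1];  Q = [1]
  Insert 2 (step 2): P = [1, 2];  Q = [1, 2]
  Insert 6 (step 3): P = [1, 2, 6];  Q = [1, 2, 3]
  Insert 4 (step 4): P = [1, 2, 4] / [6];  Q = [1, 2, 3] / [4]
  Insert 3 (step 5): P = [1, 2, 3] / [4] / [6];  Q = [1, 2, 3] / [4] / [5]
  Insert 5 (step 6): P = [1, 2, 3, 5] / [4] / [6];  Q = [1, 2, 3, 6] / [4] / [5]
  Insert 7 (step 7): P = [1, 2, 3, 5, 7] / [4] / [6];  Q = [1, 2, 3, 6, 7] / [4] / [5]
Final shape: (5, 1, 1).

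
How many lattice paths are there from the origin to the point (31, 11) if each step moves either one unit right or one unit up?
Number of paths = 4280561376

A monotone lattice path from (0, 0) to (31, 11) consists of 31 east steps and 11 north steps in some order, so it is determined by which 31 of the 42 steps are east. The count is C(42, 31) = 4280561376.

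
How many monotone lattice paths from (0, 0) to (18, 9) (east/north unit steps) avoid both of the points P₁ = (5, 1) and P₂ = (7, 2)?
Number of paths = 2893053

Inclusion–exclusion. Total paths: C(27, 18) = 4686825. Through P₁: C(6, 5)·C(21, 13) = 1220940. Through P₂: C(9, 7)·C(18, 11) = 1145664. Since P₁ is strictly southwest of P₂, a monotone path through both must visit P₁ then P₂; paths through both = C(6, 5)·C(3, 2)·C(18, 11) = 572832. Avoid both = 4686825 − 1220940 − 1145664 + 572832 = 2893053.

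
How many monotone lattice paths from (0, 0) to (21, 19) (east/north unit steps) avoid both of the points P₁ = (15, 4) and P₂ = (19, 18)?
Number of paths = 78089767116

Inclusion–exclusion. Total paths: C(40, 21) = 131282408400. Through P₁: C(19, 15)·C(21, 6) = 210327264. Through P₂: C(37, 19)·C(3, 2) = 53017895700. Since P₁ is strictly southwest of P₂, a monotone path through both must visit P₁ then P₂; paths through both = C(19, 15)·C(18, 4)·C(3, 2) = 35581680. Avoid both = 131282408400 − 210327264 − 53017895700 + 35581680 = 78089767116.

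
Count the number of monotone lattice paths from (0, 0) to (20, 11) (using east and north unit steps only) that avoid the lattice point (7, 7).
Number of paths = 76504155

Total paths from (0, 0) to (20, 11): C(31, 20) = 84672315. Paths through (7, 7): (paths (0, 0) → (7, 7)) × (paths (7, 7) → (20, 11)) = C(14, 7) · C(17, 13) = 3432 · 2380 = 8168160. Avoidance count = 84672315 − 8168160 = 76504155.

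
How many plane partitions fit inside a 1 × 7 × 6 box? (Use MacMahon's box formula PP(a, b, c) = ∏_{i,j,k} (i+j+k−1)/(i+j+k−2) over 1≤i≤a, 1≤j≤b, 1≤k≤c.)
PP(1, 7, 6) = 1716

Evaluate the triple product over i = 1..1, j = 1..7, k = 1..6. The factors are (2/1) · (3/2) · (4/3) · (5/4) · (6/5) · (7/6) · (3/2) · (4/3) · … (42 factors total). The numerators and denominators telescope so the product is an integer; carrying out the multiplication exactly gives PP(1, 7, 6) = 1716.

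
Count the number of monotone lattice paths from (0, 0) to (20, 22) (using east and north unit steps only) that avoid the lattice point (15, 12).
Number of paths = 461587875840

Total paths from (0, 0) to (20, 22): C(42, 20) = 513791607420. Paths through (15, 12): (paths (0, 0) → (15, 12)) × (paths (15, 12) → (20, 22)) = C(27, 15) · C(15, 5) = 17383860 · 3003 = 52203731580. Avoidance count = 513791607420 − 52203731580 = 461587875840.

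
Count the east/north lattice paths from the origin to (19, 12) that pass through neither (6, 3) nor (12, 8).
Number of paths = 70573785

Inclusion–exclusion. Total paths: C(31, 19) = 141120525. Through P₁: C(9, 6)·C(22, 13) = 41783280. Through P₂: C(20, 12)·C(11, 7) = 41570100. Since P₁ is strictly southwest of P₂, a monotone path through both must visit P₁ then P₂; paths through both = C(9, 6)·C(11, 6)·C(11, 7) = 12806640. Avoid both = 141120525 − 41783280 − 41570100 + 12806640 = 70573785.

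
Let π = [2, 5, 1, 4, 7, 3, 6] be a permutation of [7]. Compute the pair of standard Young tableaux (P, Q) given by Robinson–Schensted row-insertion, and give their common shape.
P = [1, 3, 6] / [2, 4, 7] / [5];  Q = [1, 2, 5] / [3, 4, 7] / [6];  common shape = (3, 3, 1)

Row-insert the values π_1, π_2, … into P one at a time, bumping the leftmost entry strictly greater than the inserted value down to the next row. The recording tableau Q records, in position (i, j), the step at which that cell was added to P.
  Insert 2 (step 1): P = [2];  Q = [1]
  Insert 5 (step 2): P = [2, 5];  Q = [1, 2]
  Insert 1 (step 3): P = [1, 5] / [2];  Q = [1, 2] / [3]
  Insert 4 (step 4): P = [1, 4] / [2, 5];  Q = [1, 2] / [3, 4]
  Insert 7 (step 5): P = [1, 4, 7] / [2, 5];  Q = [1, 2, 5] / [3, 4]
  Insert 3 (step 6): P = [1, 3, 7] / [2, 4] / [5];  Q = [1, 2, 5] / [3, 4] / [6]
  Insert 6 (step 7): P = [1, 3, 6] / [2, 4, 7] / [5];  Q = [1, 2, 5] / [3, 4, 7] / [6]
Final shape: (3, 3, 1).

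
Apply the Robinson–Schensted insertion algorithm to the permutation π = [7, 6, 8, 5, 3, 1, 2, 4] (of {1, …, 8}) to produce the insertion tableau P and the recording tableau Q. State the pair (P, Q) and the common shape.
P = [1, 2, 4] / [3, 8] / [5] / [6] / [7];  Q = [1, 3, 8] / [2, 7] / [4] / [5] / [6];  common shape = (3, 2, 1, 1, 1)

Row-insert the values π_1, π_2, … into P one at a time, bumping the leftmost entry strictly greater than the inserted value down to the next row. The recording tableau Q records, in position (i, j), the step at which that cell was added to P.
  Insert 7 (step 1): P = [7];  Q = [1]
  Insert 6 (step 2): P = [6] / [7];  Q = [1] / [2]
  Insert 8 (step 3): P = [6, 8] / [7];  Q = [1, 3] / [2]
  Insert 5 (step 4): P = [5, 8] / [6] / [7];  Q = [1, 3] / [2] / [4]
  Insert 3 (step 5): P = [3, 8] / [5] / [6] / [7];  Q = [1, 3] / [2] / [4] / [5]
  Insert 1 (step 6): P = [1, 8] / [3] / [5] / [6] / [7];  Q = [1, 3] / [2] / [4] / [5] / [6]
  Insert 2 (step 7): P = [1, 2] / [3, 8] / [5] / [6] / [7];  Q = [1, 3] / [2, 7] / [4] / [5] / [6]
  Insert 4 (step 8): P = [1, 2, 4] / [3, 8] / [5] / [6] / [7];  Q = [1, 3, 8] / [2, 7] / [4] / [5] / [6]
Final shape: (3, 2, 1, 1, 1).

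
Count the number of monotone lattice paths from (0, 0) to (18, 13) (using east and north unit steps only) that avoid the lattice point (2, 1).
Number of paths = 114987810

Total paths from (0, 0) to (18, 13): C(31, 18) = 206253075. Paths through (2, 1): (paths (0, 0) → (2, 1)) × (paths (2, 1) → (18, 13)) = C(3, 2) · C(28, 16) = 3 · 30421755 = 91265265. Avoidance count = 206253075 − 91265265 = 114987810.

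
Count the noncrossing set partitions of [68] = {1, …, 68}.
C_68 = 86218923998960285726185640663701108500

These noncrossing partitions are counted by the Catalan number C_n = (1/(n + 1)) · C(2n, n). For n = 68: C_68 = (1/69) · C(136, 68) = 5949105755928259715106809205795376486500/69 = 86218923998960285726185640663701108500.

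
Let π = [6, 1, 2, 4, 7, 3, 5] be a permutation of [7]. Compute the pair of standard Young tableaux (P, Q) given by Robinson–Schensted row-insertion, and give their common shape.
P = [1, 2, 3, 5] / [4, 7] / [6];  Q = [1, 3, 4, 5] / [2, 7] / [6];  common shape = (4, 2, 1)

Row-insert the values π_1, π_2, … into P one at a time, bumping the leftmost entry strictly greater than the inserted value down to the next row. The recording tableau Q records, in position (i, j), the step at which that cell was added to P.
  Insert 6 (step 1): P = [6];  Q = [1]
  Insert 1 (step 2): P = [1] / [6];  Q = [1] / [2]
  Insert 2 (step 3): P = [1, 2] / [6];  Q = [1, 3] / [2]
  Insert 4 (step 4): P = [1, 2, 4] / [6];  Q = [1, 3, 4] / [2]
  Insert 7 (step 5): P = [1, 2, 4, 7] / [6];  Q = [1, 3, 4, 5] / [2]
  Insert 3 (step 6): P = [1, 2, 3, 7] / [4] / [6];  Q = [1, 3, 4, 5] / [2] / [6]
  Insert 5 (step 7): P = [1, 2, 3, 5] / [4, 7] / [6];  Q = [1, 3, 4, 5] / [2, 7] / [6]
Final shape: (4, 2, 1).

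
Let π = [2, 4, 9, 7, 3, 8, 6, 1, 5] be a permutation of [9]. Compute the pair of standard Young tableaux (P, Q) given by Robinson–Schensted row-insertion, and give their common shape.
P = [1, 3, 5, 8] / [2, 6] / [4, 7] / [9];  Q = [1, 2, 3, 6] / [4, 7] / [5, 9] / [8];  common shape = (4, 2, 2, 1)

Row-insert the values π_1, π_2, … into P one at a time, bumping the leftmost entry strictly greater than the inserted value down to the next row. The recording tableau Q records, in position (i, j), the step at which that cell was added to P.
  Insert 2 (step 1): P = [2];  Q = [1]
  Insert 4 (step 2): P = [2, 4];  Q = [1, 2]
  Insert 9 (step 3): P = [2, 4, 9];  Q = [1, 2, 3]
  Insert 7 (step 4): P = [2, 4, 7] / [9];  Q = [1, 2, 3] / [4]
  Insert 3 (step 5): P = [2, 3, 7] / [4] / [9];  Q = [1, 2, 3] / [4] / [5]
  Insert 8 (step 6): P = [2, 3, 7, 8] / [4] / [9];  Q = [1, 2, 3, 6] / [4] / [5]
  Insert 6 (step 7): P = [2, 3, 6, 8] / [4, 7] / [9];  Q = [1, 2, 3, 6] / [4, 7] / [5]
  Insert 1 (step 8): P = [1, 3, 6, 8] / [2, 7] / [4] / [9];  Q = [1, 2, 3, 6] / [4, 7] / [5] / [8]
  Insert 5 (step 9): P = [1, 3, 5, 8] / [2, 6] / [4, 7] / [9];  Q = [1, 2, 3, 6] / [4, 7] / [5, 9] / [8]
Final shape: (4, 2, 2, 1).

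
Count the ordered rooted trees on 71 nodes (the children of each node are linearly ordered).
C_70 = 1321422108420282270489942177190229544600

These ordered rooted trees are counted by the Catalan number C_n = (1/(n + 1)) · C(2n, n). For n = 70: C_70 = (1/71) · C(140, 70) = 93820969697840041204785894580506297666600/71 = 1321422108420282270489942177190229544600.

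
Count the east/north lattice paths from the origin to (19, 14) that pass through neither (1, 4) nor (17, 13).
Number of paths = 424558725

Inclusion–exclusion. Total paths: C(33, 19) = 818809200. Through P₁: C(5, 1)·C(28, 18) = 65615550. Through P₂: C(30, 17)·C(3, 2) = 359279550. Since P₁ is strictly southwest of P₂, a monotone path through both must visit P₁ then P₂; paths through both = C(5, 1)·C(25, 16)·C(3, 2) = 30644625. Avoid both = 818809200 − 65615550 − 359279550 + 30644625 = 424558725.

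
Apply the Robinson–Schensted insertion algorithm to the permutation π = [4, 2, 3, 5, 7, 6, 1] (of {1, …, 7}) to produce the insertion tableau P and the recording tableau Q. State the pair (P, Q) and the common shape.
P = [1, 3, 5, 6] / [2, 7] / [4];  Q = [1, 3, 4, 5] / [2, 6] / [7];  common shape = (4, 2, 1)

Row-insert the values π_1, π_2, … into P one at a time, bumping the leftmost entry strictly greater than the inserted value down to the next row. The recording tableau Q records, in position (i, j), the step at which that cell was added to P.
  Insert 4 (step 1): P = [4];  Q = [1]
  Insert 2 (step 2): P = [2] / [4];  Q = [1] / [2]
  Insert 3 (step 3): P = [2, 3] / [4];  Q = [1, 3] / [2]
  Insert 5 (step 4): P = [2, 3, 5] / [4];  Q = [1, 3, 4] / [2]
  Insert 7 (step 5): P = [2, 3, 5, 7] / [4];  Q = [1, 3, 4, 5] / [2]
  Insert 6 (step 6): P = [2, 3, 5, 6] / [4, 7];  Q = [1, 3, 4, 5] / [2, 6]
  Insert 1 (step 7): P = [1, 3, 5, 6] / [2, 7] / [4];  Q = [1, 3, 4, 5] / [2, 6] / [7]
Final shape: (4, 2, 1).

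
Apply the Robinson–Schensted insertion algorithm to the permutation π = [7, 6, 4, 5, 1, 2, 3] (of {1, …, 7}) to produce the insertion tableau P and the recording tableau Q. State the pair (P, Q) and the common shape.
P = [1, 2, 3] / [4, 5] / [6] / [7];  Q = [1, 4, 7] / [2, 6] / [3] / [5];  common shape = (3, 2, 1, 1)

Row-insert the values π_1, π_2, … into P one at a time, bumping the leftmost entry strictly greater than the inserted value down to the next row. The recording tableau Q records, in position (i, j), the step at which that cell was added to P.
  Insert 7 (step 1): P = [7];  Q = [1]
  Insert 6 (step 2): P = [6] / [7];  Q = [1] / [2]
  Insert 4 (step 3): P = [4] / [6] / [7];  Q = [1] / [2] / [3]
  Insert 5 (step 4): P = [4, 5] / [6] / [7];  Q = [1, 4] / [2] / [3]
  Insert 1 (step 5): P = [1, 5] / [4] / [6] / [7];  Q = [1, 4] / [2] / [3] / [5]
  Insert 2 (step 6): P = [1, 2] / [4, 5] / [6] / [7];  Q = [1, 4] / [2, 6] / [3] / [5]
  Insert 3 (step 7): P = [1, 2, 3] / [4, 5] / [6] / [7];  Q = [1, 4, 7] / [2, 6] / [3] / [5]
Final shape: (3, 2, 1, 1).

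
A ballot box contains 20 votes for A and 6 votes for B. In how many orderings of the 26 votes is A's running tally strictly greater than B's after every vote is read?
Strict-lead orderings = 123970

Total orderings of the 26 votes with 20 for A: C(26, 20) = 230230. By the Bertrand ballot formula (Cycle Lemma / reflection principle), the number of orderings in which A is strictly ahead of B throughout is (p − q)/(p + q) · C(p + q, p) = (20 − 6)/(20 + 6) · 230230 = 123970.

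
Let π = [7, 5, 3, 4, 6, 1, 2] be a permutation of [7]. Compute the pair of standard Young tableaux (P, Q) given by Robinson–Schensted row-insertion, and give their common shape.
P = [1, 2, 6] / [3, 4] / [5] / [7];  Q = [1, 4, 5] / [2, 7] / [3] / [6];  common shape = (3, 2, 1, 1)

Row-insert the values π_1, π_2, … into P one at a time, bumping the leftmost entry strictly greater than the inserted value down to the next row. The recording tableau Q records, in position (i, j), the step at which that cell was added to P.
  Insert 7 (step 1): P = [7];  Q = [1]
  Insert 5 (step 2): P = [5] / [7];  Q = [1] / [2]
  Insert 3 (step 3): P = [3] / [5] / [7];  Q = [1] / [2] / [3]
  Insert 4 (step 4): P = [3, 4] / [5] / [7];  Q = [1, 4] / [2] / [3]
  Insert 6 (step 5): P = [3, 4, 6] / [5] / [7];  Q = [1, 4, 5] / [2] / [3]
  Insert 1 (step 6): P = [1, 4, 6] / [3] / [5] / [7];  Q = [1, 4, 5] / [2] / [3] / [6]
  Insert 2 (step 7): P = [1, 2, 6] / [3, 4] / [5] / [7];  Q = [1, 4, 5] / [2, 7] / [3] / [6]
Final shape: (3, 2, 1, 1).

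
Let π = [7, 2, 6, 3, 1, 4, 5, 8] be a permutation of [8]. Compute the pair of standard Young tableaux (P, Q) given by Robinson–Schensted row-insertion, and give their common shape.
P = [1, 3, 4, 5, 8] / [2] / [6] / [7];  Q = [1, 3, 6, 7, 8] / [2] / [4] / [5];  common shape = (5, 1, 1, 1)

Row-insert the values π_1, π_2, … into P one at a time, bumping the leftmost entry strictly greater than the inserted value down to the next row. The recording tableau Q records, in position (i, j), the step at which that cell was added to P.
  Insert 7 (step 1): P = [7];  Q = [1]
  Insert 2 (step 2): P = [2] / [7];  Q = [1] / [2]
  Insert 6 (step 3): P = [2, 6] / [7];  Q = [1, 3] / [2]
  Insert 3 (step 4): P = [2, 3] / [6] / [7];  Q = [1, 3] / [2] / [4]
  Insert 1 (step 5): P = [1, 3] / [2] / [6] / [7];  Q = [1, 3] / [2] / [4] / [5]
  Insert 4 (step 6): P = [1, 3, 4] / [2] / [6] / [7];  Q = [1, 3, 6] / [2] / [4] / [5]
  Insert 5 (step 7): P = [1, 3, 4, 5] / [2] / [6] / [7];  Q = [1, 3, 6, 7] / [2] / [4] / [5]
  Insert 8 (step 8): P = [1, 3, 4, 5, 8] / [2] / [6] / [7];  Q = [1, 3, 6, 7, 8] / [2] / [4] / [5]
Final shape: (5, 1, 1, 1).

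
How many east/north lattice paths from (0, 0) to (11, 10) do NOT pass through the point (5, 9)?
Number of paths = 338702

Total paths from (0, 0) to (11, 10): C(21, 11) = 352716. Paths through (5, 9): (paths (0, 0) → (5, 9)) × (paths (5, 9) → (11, 10)) = C(14, 5) · C(7, 6) = 2002 · 7 = 14014. Avoidance count = 352716 − 14014 = 338702.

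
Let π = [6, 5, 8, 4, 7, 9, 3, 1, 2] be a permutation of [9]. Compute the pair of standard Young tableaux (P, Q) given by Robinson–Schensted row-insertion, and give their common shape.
P = [1, 2, 9] / [3, 7] / [4, 8] / [5] / [6];  Q = [1, 3, 6] / [2, 5] / [4, 9] / [7] / [8];  common shape = (3, 2, 2, 1, 1)

Row-insert the values π_1, π_2, … into P one at a time, bumping the leftmost entry strictly greater than the inserted value down to the next row. The recording tableau Q records, in position (i, j), the step at which that cell was added to P.
  Insert 6 (step 1): P = [6];  Q = [1]
  Insert 5 (step 2): P = [5] / [6];  Q = [1] / [2]
  Insert 8 (step 3): P = [5, 8] / [6];  Q = [1, 3] / [2]
  Insert 4 (step 4): P = [4, 8] / [5] / [6];  Q = [1, 3] / [2] / [4]
  Insert 7 (step 5): P = [4, 7] / [5, 8] / [6];  Q = [1, 3] / [2, 5] / [4]
  Insert 9 (step 6): P = [4, 7, 9] / [5, 8] / [6];  Q = [1, 3, 6] / [2, 5] / [4]
  Insert 3 (step 7): P = [3, 7, 9] / [4, 8] / [5] / [6];  Q = [1, 3, 6] / [2, 5] / [4] / [7]
  Insert 1 (step 8): P = [1, 7, 9] / [3, 8] / [4] / [5] / [6];  Q = [1, 3, 6] / [2, 5] / [4] / [7] / [8]
  Insert 2 (step 9): P = [1, 2, 9] / [3, 7] / [4, 8] / [5] / [6];  Q = [1, 3, 6] / [2, 5] / [4, 9] / [7] / [8]
Final shape: (3, 2, 2, 1, 1).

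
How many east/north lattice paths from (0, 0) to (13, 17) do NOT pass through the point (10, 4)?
Number of paths = 119199290

Total paths from (0, 0) to (13, 17): C(30, 13) = 119759850. Paths through (10, 4): (paths (0, 0) → (10, 4)) × (paths (10, 4) → (13, 17)) = C(14, 10) · C(16, 3) = 1001 · 560 = 560560. Avoidance count = 119759850 − 560560 = 119199290.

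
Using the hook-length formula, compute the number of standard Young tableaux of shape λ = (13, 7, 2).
# SYT of shape (13, 7, 2) = 5819814

Hook-length formula: f^λ = n! / Π hook(c), product over all cells c of the Young diagram. For λ = (13, 7, 2), n = 22 boxes. Hook lengths by row (left-to-right, top-to-bottom): [15, 14, 12, 11, 10, 9, 8, 6, 5, 4, 3, 2, 1]; [8, 7, 5, 4, 3, 2, 1]; [2, 1]. Product of hooks = 193133445120000. So f^λ = 22! / 193133445120000 = 1124000727777607680000 / 193133445120000 = 5819814.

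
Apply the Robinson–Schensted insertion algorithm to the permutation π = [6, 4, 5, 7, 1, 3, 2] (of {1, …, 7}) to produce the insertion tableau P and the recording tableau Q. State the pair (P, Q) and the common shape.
P = [1, 2, 7] / [3, 5] / [4] / [6];  Q = [1, 3, 4] / [2, 6] / [5] / [7];  common shape = (3, 2, 1, 1)

Row-insert the values π_1, π_2, … into P one at a time, bumping the leftmost entry strictly greater than the inserted value down to the next row. The recording tableau Q records, in position (i, j), the step at which that cell was added to P.
  Insert 6 (step 1): P = [6];  Q = [1]
  Insert 4 (step 2): P = [4] / [6];  Q = [1] / [2]
  Insert 5 (step 3): P = [4, 5] / [6];  Q = [1, 3] / [2]
  Insert 7 (step 4): P = [4, 5, 7] / [6];  Q = [1, 3, 4] / [2]
  Insert 1 (step 5): P = [1, 5, 7] / [4] / [6];  Q = [1, 3, 4] / [2] / [5]
  Insert 3 (step 6): P = [1, 3, 7] / [4, 5] / [6];  Q = [1, 3, 4] / [2, 6] / [5]
  Insert 2 (step 7): P = [1, 2, 7] / [3, 5] / [4] / [6];  Q = [1, 3, 4] / [2, 6] / [5] / [7]
Final shape: (3, 2, 1, 1).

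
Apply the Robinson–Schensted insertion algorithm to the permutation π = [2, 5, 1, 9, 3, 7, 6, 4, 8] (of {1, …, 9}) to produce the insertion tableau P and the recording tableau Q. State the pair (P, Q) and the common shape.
P = [1, 3, 4, 8] / [2, 5, 6] / [7] / [9];  Q = [1, 2, 4, 9] / [3, 5, 6] / [7] / [8];  common shape = (4, 3, 1, 1)

Row-insert the values π_1, π_2, … into P one at a time, bumping the leftmost entry strictly greater than the inserted value down to the next row. The recording tableau Q records, in position (i, j), the step at which that cell was added to P.
  Insert 2 (step 1): P = [2];  Q = [1]
  Insert 5 (step 2): P = [2, 5];  Q = [1, 2]
  Insert 1 (step 3): P = [1, 5] / [2];  Q = [1, 2] / [3]
  Insert 9 (step 4): P = [1, 5, 9] / [2];  Q = [1, 2, 4] / [3]
  Insert 3 (step 5): P = [1, 3, 9] / [2, 5];  Q = [1, 2, 4] / [3, 5]
  Insert 7 (step 6): P = [1, 3, 7] / [2, 5, 9];  Q = [1, 2, 4] / [3, 5, 6]
  Insert 6 (step 7): P = [1, 3, 6] / [2, 5, 7] / [9];  Q = [1, 2, 4] / [3, 5, 6] / [7]
  Insert 4 (step 8): P = [1, 3, 4] / [2, 5, 6] / [7] / [9];  Q = [1, 2, 4] / [3, 5, 6] / [7] / [8]
  Insert 8 (step 9): P = [1, 3, 4, 8] / [2, 5, 6] / [7] / [9];  Q = [1, 2, 4, 9] / [3, 5, 6] / [7] / [8]
Final shape: (4, 3, 1, 1).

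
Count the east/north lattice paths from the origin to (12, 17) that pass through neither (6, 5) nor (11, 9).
Number of paths = 42331635

Inclusion–exclusion. Total paths: C(29, 12) = 51895935. Through P₁: C(11, 6)·C(18, 6) = 8576568. Through P₂: C(20, 11)·C(9, 1) = 1511640. Since P₁ is strictly southwest of P₂, a monotone path through both must visit P₁ then P₂; paths through both = C(11, 6)·C(9, 5)·C(9, 1) = 523908. Avoid both = 51895935 − 8576568 − 1511640 + 523908 = 42331635.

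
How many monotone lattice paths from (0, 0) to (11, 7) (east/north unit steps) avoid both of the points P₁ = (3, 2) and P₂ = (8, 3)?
Number of paths = 15279

Inclusion–exclusion. Total paths: C(18, 11) = 31824. Through P₁: C(5, 3)·C(13, 8) = 12870. Through P₂: C(11, 8)·C(7, 3) = 5775. Since P₁ is strictly southwest of P₂, a monotone path through both must visit P₁ then P₂; paths through both = C(5, 3)·C(6, 5)·C(7, 3) = 2100. Avoid both = 31824 − 12870 − 5775 + 2100 = 15279.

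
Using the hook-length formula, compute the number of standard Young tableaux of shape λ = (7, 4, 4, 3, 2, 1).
# SYT of shape (7, 4, 4, 3, 2, 1) = 814773960

Hook-length formula: f^λ = n! / Π hook(c), product over all cells c of the Young diagram. For λ = (7, 4, 4, 3, 2, 1), n = 21 boxes. Hook lengths by row (left-to-right, top-to-bottom): [12, 10, 8, 6, 3, 2, 1]; [8, 6, 4, 2]; [7, 5, 3, 1]; [5, 3, 1]; [3, 1]; [1]. Product of hooks = 62705664000. So f^λ = 21! / 62705664000 = 51090942171709440000 / 62705664000 = 814773960.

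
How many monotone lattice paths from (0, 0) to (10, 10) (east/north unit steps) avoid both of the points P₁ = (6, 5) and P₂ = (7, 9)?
Number of paths = 90024

Inclusion–exclusion. Total paths: C(20, 10) = 184756. Through P₁: C(11, 6)·C(9, 4) = 58212. Through P₂: C(16, 7)·C(4, 3) = 45760. Since P₁ is strictly southwest of P₂, a monotone path through both must visit P₁ then P₂; paths through both = C(11, 6)·C(5, 1)·C(4, 3) = 9240. Avoid both = 184756 − 58212 − 45760 + 9240 = 90024.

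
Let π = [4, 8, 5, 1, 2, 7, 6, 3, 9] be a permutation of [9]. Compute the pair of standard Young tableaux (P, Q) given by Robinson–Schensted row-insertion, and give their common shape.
P = [1, 2, 3, 9] / [4, 5, 6] / [7] / [8];  Q = [1, 2, 6, 9] / [3, 5, 7] / [4] / [8];  common shape = (4, 3, 1, 1)

Row-insert the values π_1, π_2, … into P one at a time, bumping the leftmost entry strictly greater than the inserted value down to the next row. The recording tableau Q records, in position (i, j), the step at which that cell was added to P.
  Insert 4 (step 1): P = [4];  Q = [1]
  Insert 8 (step 2): P = [4, 8];  Q = [1, 2]
  Insert 5 (step 3): P = [4, 5] / [8];  Q = [1, 2] / [3]
  Insert 1 (step 4): P = [1, 5] / [4] / [8];  Q = [1, 2] / [3] / [4]
  Insert 2 (step 5): P = [1, 2] / [4, 5] / [8];  Q = [1, 2] / [3, 5] / [4]
  Insert 7 (step 6): P = [1, 2, 7] / [4, 5] / [8];  Q = [1, 2, 6] / [3, 5] / [4]
  Insert 6 (step 7): P = [1, 2, 6] / [4, 5, 7] / [8];  Q = [1, 2, 6] / [3, 5, 7] / [4]
  Insert 3 (step 8): P = [1, 2, 3] / [4, 5, 6] / [7] / [8];  Q = [1, 2, 6] / [3, 5, 7] / [4] / [8]
  Insert 9 (step 9): P = [1, 2, 3, 9] / [4, 5, 6] / [7] / [8];  Q = [1, 2, 6, 9] / [3, 5, 7] / [4] / [8]
Final shape: (4, 3, 1, 1).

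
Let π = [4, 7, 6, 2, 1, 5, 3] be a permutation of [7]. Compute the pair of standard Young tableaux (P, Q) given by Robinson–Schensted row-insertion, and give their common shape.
P = [1, 3] / [2, 5] / [4, 6] / [7];  Q = [1, 2] / [3, 6] / [4, 7] / [5];  common shape = (2, 2, 2, 1)

Row-insert the values π_1, π_2, … into P one at a time, bumping the leftmost entry strictly greater than the inserted value down to the next row. The recording tableau Q records, in position (i, j), the step at which that cell was added to P.
  Insert 4 (step 1): P = [4];  Q = [1]
  Insert 7 (step 2): P = [4, 7];  Q = [1, 2]
  Insert 6 (step 3): P = [4, 6] / [7];  Q = [1, 2] / [3]
  Insert 2 (step 4): P = [2, 6] / [4] / [7];  Q = [1, 2] / [3] / [4]
  Insert 1 (step 5): P = [1, 6] / [2] / [4] / [7];  Q = [1, 2] / [3] / [4] / [5]
  Insert 5 (step 6): P = [1, 5] / [2, 6] / [4] / [7];  Q = [1, 2] / [3, 6] / [4] / [5]
  Insert 3 (step 7): P = [1, 3] / [2, 5] / [4, 6] / [7];  Q = [1, 2] / [3, 6] / [4, 7] / [5]
Final shape: (2, 2, 2, 1).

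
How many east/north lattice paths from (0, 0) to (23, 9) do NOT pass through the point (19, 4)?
Number of paths = 26933070

Total paths from (0, 0) to (23, 9): C(32, 23) = 28048800. Paths through (19, 4): (paths (0, 0) → (19, 4)) × (paths (19, 4) → (23, 9)) = C(23, 19) · C(9, 4) = 8855 · 126 = 1115730. Avoidance count = 28048800 − 1115730 = 26933070.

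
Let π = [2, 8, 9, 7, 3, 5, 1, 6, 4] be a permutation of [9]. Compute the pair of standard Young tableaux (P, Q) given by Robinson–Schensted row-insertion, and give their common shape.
P = [1, 3, 4, 6] / [2, 5] / [7, 9] / [8];  Q = [1, 2, 3, 8] / [4, 6] / [5, 9] / [7];  common shape = (4, 2, 2, 1)

Row-insert the values π_1, π_2, … into P one at a time, bumping the leftmost entry strictly greater than the inserted value down to the next row. The recording tableau Q records, in position (i, j), the step at which that cell was added to P.
  Insert 2 (step 1): P = [2];  Q = [1]
  Insert 8 (step 2): P = [2, 8];  Q = [1, 2]
  Insert 9 (step 3): P = [2, 8, 9];  Q = [1, 2, 3]
  Insert 7 (step 4): P = [2, 7, 9] / [8];  Q = [1, 2, 3] / [4]
  Insert 3 (step 5): P = [2, 3, 9] / [7] / [8];  Q = [1, 2, 3] / [4] / [5]
  Insert 5 (step 6): P = [2, 3, 5] / [7, 9] / [8];  Q = [1, 2, 3] / [4, 6] / [5]
  Insert 1 (step 7): P = [1, 3, 5] / [2, 9] / [7] / [8];  Q = [1, 2, 3] / [4, 6] / [5] / [7]
  Insert 6 (step 8): P = [1, 3, 5, 6] / [2, 9] / [7] / [8];  Q = [1, 2, 3, 8] / [4, 6] / [5] / [7]
  Insert 4 (step 9): P = [1, 3, 4, 6] / [2, 5] / [7, 9] / [8];  Q = [1, 2, 3, 8] / [4, 6] / [5, 9] / [7]
Final shape: (4, 2, 2, 1).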